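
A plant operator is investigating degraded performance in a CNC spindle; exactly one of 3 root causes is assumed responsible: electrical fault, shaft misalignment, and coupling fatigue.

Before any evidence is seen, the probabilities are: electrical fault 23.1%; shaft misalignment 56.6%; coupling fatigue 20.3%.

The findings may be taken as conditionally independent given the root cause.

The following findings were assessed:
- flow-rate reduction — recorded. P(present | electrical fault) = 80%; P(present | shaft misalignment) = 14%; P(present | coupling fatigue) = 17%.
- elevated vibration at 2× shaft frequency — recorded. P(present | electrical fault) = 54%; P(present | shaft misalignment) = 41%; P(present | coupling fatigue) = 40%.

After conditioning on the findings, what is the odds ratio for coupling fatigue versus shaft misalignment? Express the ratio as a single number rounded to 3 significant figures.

0.425

Posterior odds equal prior odds times the likelihood ratio; only the two competing hypotheses matter.
  coupling fatigue: 0.203 × 0.17 × 0.40 = 0.013804
  shaft misalignment: 0.566 × 0.14 × 0.41 = 0.032488
Odds(coupling fatigue : shaft misalignment) = 0.013804 / 0.032488 ≈ 0.425.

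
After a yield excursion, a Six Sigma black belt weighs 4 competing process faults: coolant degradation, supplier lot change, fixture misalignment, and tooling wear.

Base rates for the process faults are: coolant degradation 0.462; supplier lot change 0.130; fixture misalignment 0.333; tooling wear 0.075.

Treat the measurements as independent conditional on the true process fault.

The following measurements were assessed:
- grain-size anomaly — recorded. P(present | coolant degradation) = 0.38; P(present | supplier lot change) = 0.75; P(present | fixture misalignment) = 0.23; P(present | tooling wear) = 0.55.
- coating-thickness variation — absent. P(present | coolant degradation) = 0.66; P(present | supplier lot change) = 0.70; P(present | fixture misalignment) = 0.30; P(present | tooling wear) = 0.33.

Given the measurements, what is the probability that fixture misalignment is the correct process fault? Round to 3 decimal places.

Multiply each prior by the joint likelihood of the measurement pattern (using 1 − P(present | H) for each absent measurement):
  coolant degradation: 0.462 × 0.38 × (1 − 0.66) = 0.05969
  supplier lot change: 0.130 × 0.75 × (1 − 0.70) = 0.02925
  fixture misalignment: 0.333 × 0.23 × (1 − 0.30) = 0.053613
  tooling wear: 0.075 × 0.55 × (1 − 0.33) = 0.027637
The unnormalized weights sum to 0.17019.
P(fixture misalignment | evidence) = 0.053613 / 0.17019 ≈ 0.315.

0.315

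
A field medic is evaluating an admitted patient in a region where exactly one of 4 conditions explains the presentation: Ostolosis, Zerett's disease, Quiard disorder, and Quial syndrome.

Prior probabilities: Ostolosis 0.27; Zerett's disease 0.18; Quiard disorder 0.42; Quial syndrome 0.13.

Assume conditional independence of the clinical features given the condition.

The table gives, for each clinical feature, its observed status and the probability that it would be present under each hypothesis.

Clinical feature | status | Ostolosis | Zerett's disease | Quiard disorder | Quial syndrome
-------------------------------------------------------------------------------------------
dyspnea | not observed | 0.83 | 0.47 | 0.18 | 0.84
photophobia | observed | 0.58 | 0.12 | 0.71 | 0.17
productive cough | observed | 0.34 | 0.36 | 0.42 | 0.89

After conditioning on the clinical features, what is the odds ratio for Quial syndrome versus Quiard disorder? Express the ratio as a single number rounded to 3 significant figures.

0.0306

Posterior odds equal prior odds times the likelihood ratio; only the two competing hypotheses matter (using 1 − P(present | H) for each absent clinical feature).
  Quial syndrome: 0.13 × (1 − 0.84) × 0.17 × 0.89 = 0.003147
  Quiard disorder: 0.42 × (1 − 0.18) × 0.71 × 0.42 = 0.1027
Posterior odds = 0.003147 / 0.1027 ≈ 0.0306.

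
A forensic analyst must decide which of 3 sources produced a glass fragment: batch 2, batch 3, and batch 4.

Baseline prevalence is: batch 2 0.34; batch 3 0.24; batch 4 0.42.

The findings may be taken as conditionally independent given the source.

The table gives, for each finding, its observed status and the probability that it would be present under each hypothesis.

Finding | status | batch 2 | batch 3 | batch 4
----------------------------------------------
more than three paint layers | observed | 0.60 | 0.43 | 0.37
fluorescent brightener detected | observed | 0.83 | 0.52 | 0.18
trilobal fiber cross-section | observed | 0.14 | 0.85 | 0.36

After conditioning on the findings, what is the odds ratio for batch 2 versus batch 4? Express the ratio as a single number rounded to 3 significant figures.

Posterior odds equal prior odds times the likelihood ratio; only the two competing hypotheses matter.
  batch 2: 0.34 × 0.60 × 0.83 × 0.14 = 0.023705
  batch 4: 0.42 × 0.37 × 0.18 × 0.36 = 0.01007
Odds(batch 2 : batch 4) = 0.023705 / 0.01007 ≈ 2.35.

2.35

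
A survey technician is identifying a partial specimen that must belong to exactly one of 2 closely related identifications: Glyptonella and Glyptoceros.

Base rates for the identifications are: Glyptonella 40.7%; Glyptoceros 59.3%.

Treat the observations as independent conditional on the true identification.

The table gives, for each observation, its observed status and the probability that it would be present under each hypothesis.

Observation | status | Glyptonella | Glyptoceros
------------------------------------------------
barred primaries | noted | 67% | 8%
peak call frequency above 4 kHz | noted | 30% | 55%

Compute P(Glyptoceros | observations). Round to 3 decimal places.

0.242

Multiply each prior by the joint likelihood of the evidence pattern:
  Glyptonella: 0.407 × 0.67 × 0.30 = 0.081807
  Glyptoceros: 0.593 × 0.08 × 0.55 = 0.026092
The unnormalized weights sum to 0.1079.
P(Glyptoceros | evidence) = 0.026092 / 0.1079 ≈ 0.242.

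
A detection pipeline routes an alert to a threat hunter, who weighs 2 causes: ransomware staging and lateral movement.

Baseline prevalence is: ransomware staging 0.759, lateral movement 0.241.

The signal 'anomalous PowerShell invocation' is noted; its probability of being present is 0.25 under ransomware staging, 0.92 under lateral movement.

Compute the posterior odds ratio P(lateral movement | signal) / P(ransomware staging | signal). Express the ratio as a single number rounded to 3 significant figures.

The normalizing constant cancels in an odds ratio, so compute prior × likelihood for the two hypotheses only:
  lateral movement: 0.241 × 0.92 = 0.22172
  ransomware staging: 0.759 × 0.25 = 0.18975
Odds(lateral movement : ransomware staging) = 0.22172 / 0.18975 ≈ 1.17.

1.17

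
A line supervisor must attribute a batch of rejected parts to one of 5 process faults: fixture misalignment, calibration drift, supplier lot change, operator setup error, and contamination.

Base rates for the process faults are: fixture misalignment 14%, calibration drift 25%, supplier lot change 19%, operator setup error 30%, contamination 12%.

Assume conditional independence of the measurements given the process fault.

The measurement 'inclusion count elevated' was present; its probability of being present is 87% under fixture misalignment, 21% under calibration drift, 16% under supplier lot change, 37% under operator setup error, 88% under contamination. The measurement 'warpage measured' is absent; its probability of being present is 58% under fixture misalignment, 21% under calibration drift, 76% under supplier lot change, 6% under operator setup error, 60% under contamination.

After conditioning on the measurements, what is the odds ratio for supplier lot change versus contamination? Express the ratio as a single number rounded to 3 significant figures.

Unnormalized posterior weight (prior times the measurement likelihoods) for each of the two hypotheses (using 1 − P(present | H) for each absent measurement):
  supplier lot change: 0.19 × 0.16 × (1 − 0.76) = 0.007296
  contamination: 0.12 × 0.88 × (1 − 0.60) = 0.04224
Odds(supplier lot change : contamination) = 0.007296 / 0.04224 ≈ 0.173.

0.173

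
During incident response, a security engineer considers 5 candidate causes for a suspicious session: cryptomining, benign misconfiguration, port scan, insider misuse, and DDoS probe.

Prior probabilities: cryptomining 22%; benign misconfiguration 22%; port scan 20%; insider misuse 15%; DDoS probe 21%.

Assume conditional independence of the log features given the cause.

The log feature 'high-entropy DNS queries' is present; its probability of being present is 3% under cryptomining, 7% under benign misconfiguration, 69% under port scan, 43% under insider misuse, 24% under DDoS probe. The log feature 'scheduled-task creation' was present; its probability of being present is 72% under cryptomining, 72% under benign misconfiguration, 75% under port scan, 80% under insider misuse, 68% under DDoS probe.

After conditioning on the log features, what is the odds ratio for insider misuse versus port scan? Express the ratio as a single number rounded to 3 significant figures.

The normalizing constant cancels in an odds ratio, so compute prior × likelihood for the two hypotheses only:
  insider misuse: 0.15 × 0.43 × 0.80 = 0.0516
  port scan: 0.20 × 0.69 × 0.75 = 0.1035
Odds(insider misuse : port scan) = 0.0516 / 0.1035 ≈ 0.499.

0.499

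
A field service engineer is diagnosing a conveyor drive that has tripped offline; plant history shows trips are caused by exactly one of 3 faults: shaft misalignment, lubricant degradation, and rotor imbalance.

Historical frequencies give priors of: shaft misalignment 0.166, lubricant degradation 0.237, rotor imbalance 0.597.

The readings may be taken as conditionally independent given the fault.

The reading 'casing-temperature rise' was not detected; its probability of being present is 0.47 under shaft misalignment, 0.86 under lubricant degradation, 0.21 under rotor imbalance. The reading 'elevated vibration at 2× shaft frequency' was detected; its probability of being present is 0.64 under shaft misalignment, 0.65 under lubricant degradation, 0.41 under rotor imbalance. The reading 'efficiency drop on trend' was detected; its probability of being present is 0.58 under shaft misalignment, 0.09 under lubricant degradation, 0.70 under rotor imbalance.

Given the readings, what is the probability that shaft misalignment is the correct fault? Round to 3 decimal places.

By Bayes' rule with conditional independence, the unnormalized weight for each hypothesis is prior × ∏ likelihoods (using 1 − P(present | H) for each absent reading):
  shaft misalignment: 0.166 × (1 − 0.47) × 0.64 × 0.58 = 0.032658
  lubricant degradation: 0.237 × (1 − 0.86) × 0.65 × 0.09 = 0.001941
  rotor imbalance: 0.597 × (1 − 0.21) × 0.41 × 0.70 = 0.13536
Marginal likelihood of the evidence = 0.16996.
P(shaft misalignment | evidence) = 0.032658 / 0.16996 ≈ 0.192.

0.192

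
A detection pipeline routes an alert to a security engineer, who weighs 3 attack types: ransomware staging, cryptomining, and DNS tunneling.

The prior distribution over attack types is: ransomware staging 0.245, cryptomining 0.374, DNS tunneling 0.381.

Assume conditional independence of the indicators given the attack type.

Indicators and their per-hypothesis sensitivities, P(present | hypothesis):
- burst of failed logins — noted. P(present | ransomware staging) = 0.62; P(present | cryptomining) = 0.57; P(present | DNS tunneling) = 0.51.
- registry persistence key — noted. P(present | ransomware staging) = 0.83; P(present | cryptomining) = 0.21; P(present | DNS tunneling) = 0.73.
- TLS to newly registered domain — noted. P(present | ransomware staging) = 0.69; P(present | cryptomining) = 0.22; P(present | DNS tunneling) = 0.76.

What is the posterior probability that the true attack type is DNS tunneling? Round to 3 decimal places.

0.527

By Bayes' rule with conditional independence, the unnormalized weight for each hypothesis is prior × ∏ likelihoods:
  ransomware staging: 0.245 × 0.62 × 0.83 × 0.69 = 0.086993
  cryptomining: 0.374 × 0.57 × 0.21 × 0.22 = 0.0098489
  DNS tunneling: 0.381 × 0.51 × 0.73 × 0.76 = 0.1078
Normalizing constant Z = 0.086993 + 0.0098489 + 0.1078 = 0.20465.
P(DNS tunneling | evidence) = 0.1078 / 0.20465 ≈ 0.527.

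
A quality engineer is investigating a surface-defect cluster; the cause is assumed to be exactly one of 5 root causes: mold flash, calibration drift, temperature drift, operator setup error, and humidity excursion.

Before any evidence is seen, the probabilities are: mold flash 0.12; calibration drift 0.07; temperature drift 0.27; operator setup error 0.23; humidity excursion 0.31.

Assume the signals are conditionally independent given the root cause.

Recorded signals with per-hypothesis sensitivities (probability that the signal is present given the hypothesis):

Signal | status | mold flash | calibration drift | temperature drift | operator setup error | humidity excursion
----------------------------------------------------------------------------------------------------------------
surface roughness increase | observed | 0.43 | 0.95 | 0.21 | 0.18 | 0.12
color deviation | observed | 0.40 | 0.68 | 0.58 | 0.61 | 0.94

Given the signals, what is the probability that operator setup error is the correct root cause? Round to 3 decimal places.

Multiply each prior by the joint likelihood of the signal pattern:
  mold flash: 0.12 × 0.43 × 0.40 = 0.02064
  calibration drift: 0.07 × 0.95 × 0.68 = 0.04522
  temperature drift: 0.27 × 0.21 × 0.58 = 0.032886
  operator setup error: 0.23 × 0.18 × 0.61 = 0.025254
  humidity excursion: 0.31 × 0.12 × 0.94 = 0.034968
Marginal likelihood of the evidence = 0.15897.
P(operator setup error | evidence) = 0.025254 / 0.15897 ≈ 0.159.

0.159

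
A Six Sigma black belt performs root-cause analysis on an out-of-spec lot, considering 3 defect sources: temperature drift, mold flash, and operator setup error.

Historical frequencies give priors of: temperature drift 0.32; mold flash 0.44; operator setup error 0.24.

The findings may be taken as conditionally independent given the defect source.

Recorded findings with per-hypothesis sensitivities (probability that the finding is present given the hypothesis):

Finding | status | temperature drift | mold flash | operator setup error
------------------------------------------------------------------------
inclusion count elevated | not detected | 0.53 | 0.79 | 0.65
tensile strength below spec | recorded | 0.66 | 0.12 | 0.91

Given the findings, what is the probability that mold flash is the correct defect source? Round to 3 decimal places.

Multiply each prior by the joint likelihood of the evidence pattern (using 1 − P(present | H) for each absent finding):
  temperature drift: 0.32 × (1 − 0.53) × 0.66 = 0.099264
  mold flash: 0.44 × (1 − 0.79) × 0.12 = 0.011088
  operator setup error: 0.24 × (1 − 0.65) × 0.91 = 0.07644
The unnormalized weights sum to 0.18679.
P(mold flash | evidence) = 0.011088 / 0.18679 ≈ 0.059.

0.059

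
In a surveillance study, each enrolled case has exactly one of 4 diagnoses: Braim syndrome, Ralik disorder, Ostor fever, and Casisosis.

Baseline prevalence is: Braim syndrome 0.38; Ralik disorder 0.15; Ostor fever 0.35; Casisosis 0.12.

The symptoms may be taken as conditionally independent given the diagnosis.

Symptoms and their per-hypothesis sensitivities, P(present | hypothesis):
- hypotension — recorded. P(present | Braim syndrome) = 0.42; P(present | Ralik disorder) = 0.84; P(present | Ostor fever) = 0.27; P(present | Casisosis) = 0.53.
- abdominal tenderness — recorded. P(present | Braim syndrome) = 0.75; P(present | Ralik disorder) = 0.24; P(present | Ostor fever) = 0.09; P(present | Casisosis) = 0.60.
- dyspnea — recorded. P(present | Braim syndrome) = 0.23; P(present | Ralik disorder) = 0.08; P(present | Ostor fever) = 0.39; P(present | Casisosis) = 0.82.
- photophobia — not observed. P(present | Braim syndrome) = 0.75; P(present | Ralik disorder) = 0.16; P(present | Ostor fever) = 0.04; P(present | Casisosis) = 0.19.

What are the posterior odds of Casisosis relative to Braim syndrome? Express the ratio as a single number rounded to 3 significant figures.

3.68

The normalizing constant cancels in an odds ratio, so compute prior × likelihood for the two hypotheses only (using 1 − P(present | H) for each absent symptom):
  Casisosis: 0.12 × 0.53 × 0.60 × 0.82 × (1 − 0.19) = 0.025346
  Braim syndrome: 0.38 × 0.42 × 0.75 × 0.23 × (1 − 0.75) = 0.0068827
Odds(Casisosis : Braim syndrome) = 0.025346 / 0.0068827 ≈ 3.68.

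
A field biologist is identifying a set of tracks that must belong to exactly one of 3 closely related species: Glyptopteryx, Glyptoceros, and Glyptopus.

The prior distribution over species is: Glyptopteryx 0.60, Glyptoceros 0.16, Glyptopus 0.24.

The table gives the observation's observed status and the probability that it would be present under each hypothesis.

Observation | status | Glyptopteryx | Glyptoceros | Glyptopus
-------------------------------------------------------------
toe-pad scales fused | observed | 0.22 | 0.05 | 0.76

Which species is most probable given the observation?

Glyptopus

For each hypothesis, the unnormalized posterior weight is prior × likelihood:
  Glyptopteryx: 0.60 × 0.22 = 0.132
  Glyptoceros: 0.16 × 0.05 = 0.008
  Glyptopus: 0.24 × 0.76 = 0.1824
Marginal likelihood of the evidence = 0.3224.
P(Glyptopteryx | evidence) ≈ 0.132 / 0.3224 ≈ 0.409
P(Glyptoceros | evidence) ≈ 0.008 / 0.3224 ≈ 0.025
P(Glyptopus | evidence) ≈ 0.1824 / 0.3224 ≈ 0.566
The largest is 0.566, so Glyptopus is most probable.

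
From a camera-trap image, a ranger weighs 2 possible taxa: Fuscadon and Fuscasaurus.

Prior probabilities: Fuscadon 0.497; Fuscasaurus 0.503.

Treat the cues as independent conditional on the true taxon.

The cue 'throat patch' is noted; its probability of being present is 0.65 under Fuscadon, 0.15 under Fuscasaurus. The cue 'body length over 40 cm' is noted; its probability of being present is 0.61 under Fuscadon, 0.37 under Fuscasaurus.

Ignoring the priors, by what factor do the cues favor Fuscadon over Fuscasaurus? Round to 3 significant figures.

The Bayes factor is the ratio of the joint likelihoods of the cue pattern under the two hypotheses.
  Fuscadon: 0.65 × 0.61 = 0.3965
  Fuscasaurus: 0.15 × 0.37 = 0.0555
Bayes factor = 0.3965 / 0.0555 ≈ 7.14

7.14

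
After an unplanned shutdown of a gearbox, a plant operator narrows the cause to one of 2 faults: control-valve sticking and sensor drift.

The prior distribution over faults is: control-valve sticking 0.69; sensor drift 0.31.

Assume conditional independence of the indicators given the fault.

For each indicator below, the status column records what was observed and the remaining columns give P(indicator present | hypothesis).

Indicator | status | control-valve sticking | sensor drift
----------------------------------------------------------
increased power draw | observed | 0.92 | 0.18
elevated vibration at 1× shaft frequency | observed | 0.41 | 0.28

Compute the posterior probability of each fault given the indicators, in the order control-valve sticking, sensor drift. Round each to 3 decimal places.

0.943, 0.057

Multiply each prior by the joint likelihood of the indicator pattern:
  control-valve sticking: 0.69 × 0.92 × 0.41 = 0.26027
  sensor drift: 0.31 × 0.18 × 0.28 = 0.015624
Normalizing constant Z = 0.26027 + 0.015624 = 0.27589.
P(control-valve sticking | evidence) = 0.26027 / 0.27589 ≈ 0.943
P(sensor drift | evidence) = 0.015624 / 0.27589 ≈ 0.057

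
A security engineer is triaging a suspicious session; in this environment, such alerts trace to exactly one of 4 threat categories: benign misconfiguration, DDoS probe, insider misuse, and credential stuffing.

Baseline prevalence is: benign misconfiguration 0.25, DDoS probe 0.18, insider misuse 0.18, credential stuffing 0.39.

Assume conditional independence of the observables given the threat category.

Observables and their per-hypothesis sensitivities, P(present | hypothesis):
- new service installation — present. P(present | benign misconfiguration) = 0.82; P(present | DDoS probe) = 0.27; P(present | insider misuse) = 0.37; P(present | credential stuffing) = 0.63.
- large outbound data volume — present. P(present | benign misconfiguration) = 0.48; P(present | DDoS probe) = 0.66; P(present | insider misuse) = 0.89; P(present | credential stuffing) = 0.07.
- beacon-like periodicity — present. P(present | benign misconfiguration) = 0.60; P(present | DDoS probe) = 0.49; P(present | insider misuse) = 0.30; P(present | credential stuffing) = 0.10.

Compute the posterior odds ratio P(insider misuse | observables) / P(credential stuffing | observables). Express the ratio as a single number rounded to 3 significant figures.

Posterior odds equal prior odds times the likelihood ratio; only the two competing hypotheses matter.
  insider misuse: 0.18 × 0.37 × 0.89 × 0.30 = 0.017782
  credential stuffing: 0.39 × 0.63 × 0.07 × 0.10 = 0.0017199
Odds(insider misuse : credential stuffing) = 0.017782 / 0.0017199 ≈ 10.3.

10.3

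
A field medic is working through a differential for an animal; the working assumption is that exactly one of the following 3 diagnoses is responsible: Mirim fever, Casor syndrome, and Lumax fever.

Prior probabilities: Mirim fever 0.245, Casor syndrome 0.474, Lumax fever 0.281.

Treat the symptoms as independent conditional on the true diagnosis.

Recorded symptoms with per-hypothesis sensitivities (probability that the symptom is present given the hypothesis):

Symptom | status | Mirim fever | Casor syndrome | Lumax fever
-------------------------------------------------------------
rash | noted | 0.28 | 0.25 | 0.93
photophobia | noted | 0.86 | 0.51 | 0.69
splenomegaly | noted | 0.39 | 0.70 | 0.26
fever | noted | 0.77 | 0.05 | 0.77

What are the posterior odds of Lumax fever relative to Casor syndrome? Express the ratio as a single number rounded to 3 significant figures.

17.1

Posterior odds equal prior odds times the likelihood ratio; only the two competing hypotheses matter.
  Lumax fever: 0.281 × 0.93 × 0.69 × 0.26 × 0.77 = 0.0361
  Casor syndrome: 0.474 × 0.25 × 0.51 × 0.70 × 0.05 = 0.0021152
Posterior odds = 0.0361 / 0.0021152 ≈ 17.1.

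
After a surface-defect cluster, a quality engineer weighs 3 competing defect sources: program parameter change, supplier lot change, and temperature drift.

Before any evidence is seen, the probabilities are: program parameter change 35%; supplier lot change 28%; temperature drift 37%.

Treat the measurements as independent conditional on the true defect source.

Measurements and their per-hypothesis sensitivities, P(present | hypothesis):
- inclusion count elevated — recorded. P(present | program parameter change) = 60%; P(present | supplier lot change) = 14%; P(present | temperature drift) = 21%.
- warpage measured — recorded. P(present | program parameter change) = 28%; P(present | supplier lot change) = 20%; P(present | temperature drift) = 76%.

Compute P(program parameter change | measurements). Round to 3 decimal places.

For each hypothesis, the unnormalized posterior weight is prior × product of the measurement likelihoods:
  program parameter change: 0.35 × 0.60 × 0.28 = 0.0588
  supplier lot change: 0.28 × 0.14 × 0.20 = 0.00784
  temperature drift: 0.37 × 0.21 × 0.76 = 0.059052
Normalizing constant Z = 0.0588 + 0.00784 + 0.059052 = 0.12569.
P(program parameter change | evidence) = 0.0588 / 0.12569 ≈ 0.468.

0.468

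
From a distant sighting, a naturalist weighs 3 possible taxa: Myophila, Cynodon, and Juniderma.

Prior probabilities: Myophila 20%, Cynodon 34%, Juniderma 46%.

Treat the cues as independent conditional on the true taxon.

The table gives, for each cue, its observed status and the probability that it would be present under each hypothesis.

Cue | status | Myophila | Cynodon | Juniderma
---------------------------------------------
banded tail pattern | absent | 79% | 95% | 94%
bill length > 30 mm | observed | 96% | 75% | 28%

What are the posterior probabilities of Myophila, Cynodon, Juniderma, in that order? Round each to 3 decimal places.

0.663, 0.210, 0.127

Multiply each prior by the joint likelihood of the cue pattern (using 1 − P(present | H) for each absent cue):
  Myophila: 0.20 × (1 − 0.79) × 0.96 = 0.04032
  Cynodon: 0.34 × (1 − 0.95) × 0.75 = 0.01275
  Juniderma: 0.46 × (1 − 0.94) × 0.28 = 0.007728
Normalizing constant Z = 0.04032 + 0.01275 + 0.007728 = 0.060798.
P(Myophila | evidence) = 0.04032 / 0.060798 ≈ 0.663
P(Cynodon | evidence) = 0.01275 / 0.060798 ≈ 0.210
P(Juniderma | evidence) = 0.007728 / 0.060798 ≈ 0.127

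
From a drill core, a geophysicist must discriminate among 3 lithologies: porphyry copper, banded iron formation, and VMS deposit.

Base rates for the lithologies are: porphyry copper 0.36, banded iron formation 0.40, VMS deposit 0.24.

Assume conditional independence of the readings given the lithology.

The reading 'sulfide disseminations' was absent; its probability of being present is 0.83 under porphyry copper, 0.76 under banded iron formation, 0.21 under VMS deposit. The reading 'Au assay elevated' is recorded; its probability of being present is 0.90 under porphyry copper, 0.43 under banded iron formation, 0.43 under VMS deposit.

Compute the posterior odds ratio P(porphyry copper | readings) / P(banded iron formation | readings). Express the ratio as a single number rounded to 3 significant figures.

1.33

Posterior odds equal prior odds times the likelihood ratio; only the two competing hypotheses matter (using 1 − P(present | H) for each absent reading).
  porphyry copper: 0.36 × (1 − 0.83) × 0.90 = 0.05508
  banded iron formation: 0.40 × (1 − 0.76) × 0.43 = 0.04128
Odds(porphyry copper : banded iron formation) = 0.05508 / 0.04128 ≈ 1.33.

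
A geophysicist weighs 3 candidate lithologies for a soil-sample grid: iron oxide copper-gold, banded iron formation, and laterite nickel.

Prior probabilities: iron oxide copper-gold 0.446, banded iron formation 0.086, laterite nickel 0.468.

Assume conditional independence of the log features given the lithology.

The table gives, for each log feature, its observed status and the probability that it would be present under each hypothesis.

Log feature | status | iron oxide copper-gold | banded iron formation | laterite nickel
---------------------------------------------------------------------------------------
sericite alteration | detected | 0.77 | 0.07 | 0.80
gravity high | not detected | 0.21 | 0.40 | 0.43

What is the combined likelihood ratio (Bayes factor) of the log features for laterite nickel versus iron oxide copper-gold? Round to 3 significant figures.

The Bayes factor is the ratio of the joint likelihoods of the log feature pattern under the two hypotheses (using 1 − P(present | H) for each absent log feature).
  laterite nickel: 0.80 × (1 − 0.43) = 0.456
  iron oxide copper-gold: 0.77 × (1 − 0.21) = 0.6083
Bayes factor = 0.456 / 0.6083 ≈ 0.750

0.750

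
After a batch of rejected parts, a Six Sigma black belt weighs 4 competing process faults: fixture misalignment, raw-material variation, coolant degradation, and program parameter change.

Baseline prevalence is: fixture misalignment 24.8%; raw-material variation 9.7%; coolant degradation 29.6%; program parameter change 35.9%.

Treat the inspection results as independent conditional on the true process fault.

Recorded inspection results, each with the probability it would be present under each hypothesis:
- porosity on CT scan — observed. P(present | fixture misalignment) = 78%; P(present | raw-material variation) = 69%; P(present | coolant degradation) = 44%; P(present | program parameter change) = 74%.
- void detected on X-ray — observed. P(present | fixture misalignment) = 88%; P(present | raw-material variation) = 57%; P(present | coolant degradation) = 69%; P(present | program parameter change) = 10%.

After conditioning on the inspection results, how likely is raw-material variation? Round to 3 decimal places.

0.117

By Bayes' rule with conditional independence, the unnormalized weight for each hypothesis is prior × ∏ likelihoods:
  fixture misalignment: 0.248 × 0.78 × 0.88 = 0.17023
  raw-material variation: 0.097 × 0.69 × 0.57 = 0.03815
  coolant degradation: 0.296 × 0.44 × 0.69 = 0.089866
  program parameter change: 0.359 × 0.74 × 0.10 = 0.026566
Marginal likelihood of the evidence = 0.32481.
P(raw-material variation | evidence) = 0.03815 / 0.32481 ≈ 0.117.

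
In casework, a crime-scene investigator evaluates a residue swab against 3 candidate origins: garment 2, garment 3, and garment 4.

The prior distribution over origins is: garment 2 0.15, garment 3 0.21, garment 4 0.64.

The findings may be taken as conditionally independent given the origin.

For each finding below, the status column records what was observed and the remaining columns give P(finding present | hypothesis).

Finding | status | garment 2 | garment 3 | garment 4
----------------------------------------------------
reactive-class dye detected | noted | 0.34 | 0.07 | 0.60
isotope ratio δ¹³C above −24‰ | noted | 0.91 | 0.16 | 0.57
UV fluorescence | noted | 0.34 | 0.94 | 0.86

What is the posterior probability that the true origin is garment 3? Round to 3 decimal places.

0.011

For each hypothesis, the unnormalized posterior weight is prior × product of the finding likelihoods:
  garment 2: 0.15 × 0.34 × 0.91 × 0.34 = 0.015779
  garment 3: 0.21 × 0.07 × 0.16 × 0.94 = 0.0022109
  garment 4: 0.64 × 0.60 × 0.57 × 0.86 = 0.18824
The unnormalized weights sum to 0.20623.
P(garment 3 | evidence) = 0.0022109 / 0.20623 ≈ 0.011.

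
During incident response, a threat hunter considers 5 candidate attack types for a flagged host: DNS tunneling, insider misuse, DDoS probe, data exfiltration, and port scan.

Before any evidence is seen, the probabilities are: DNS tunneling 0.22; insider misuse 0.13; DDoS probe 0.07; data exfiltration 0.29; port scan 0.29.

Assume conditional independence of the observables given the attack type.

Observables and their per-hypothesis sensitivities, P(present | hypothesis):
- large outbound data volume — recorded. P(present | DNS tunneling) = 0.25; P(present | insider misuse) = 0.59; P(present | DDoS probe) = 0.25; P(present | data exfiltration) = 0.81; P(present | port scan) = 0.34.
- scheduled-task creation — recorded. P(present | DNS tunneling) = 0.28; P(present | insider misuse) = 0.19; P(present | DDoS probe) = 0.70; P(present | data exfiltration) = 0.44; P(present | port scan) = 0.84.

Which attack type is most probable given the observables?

data exfiltration

By Bayes' rule with conditional independence, the unnormalized weight for each hypothesis is prior × ∏ likelihoods:
  DNS tunneling: 0.22 × 0.25 × 0.28 = 0.0154
  insider misuse: 0.13 × 0.59 × 0.19 = 0.014573
  DDoS probe: 0.07 × 0.25 × 0.70 = 0.01225
  data exfiltration: 0.29 × 0.81 × 0.44 = 0.10336
  port scan: 0.29 × 0.34 × 0.84 = 0.082824
Marginal likelihood of the evidence = 0.2284.
P(DNS tunneling | evidence) ≈ 0.0154 / 0.2284 ≈ 0.067
P(insider misuse | evidence) ≈ 0.014573 / 0.2284 ≈ 0.064
P(DDoS probe | evidence) ≈ 0.01225 / 0.2284 ≈ 0.054
P(data exfiltration | evidence) ≈ 0.10336 / 0.2284 ≈ 0.453
P(port scan | evidence) ≈ 0.082824 / 0.2284 ≈ 0.363
The largest is 0.453, so data exfiltration is most probable.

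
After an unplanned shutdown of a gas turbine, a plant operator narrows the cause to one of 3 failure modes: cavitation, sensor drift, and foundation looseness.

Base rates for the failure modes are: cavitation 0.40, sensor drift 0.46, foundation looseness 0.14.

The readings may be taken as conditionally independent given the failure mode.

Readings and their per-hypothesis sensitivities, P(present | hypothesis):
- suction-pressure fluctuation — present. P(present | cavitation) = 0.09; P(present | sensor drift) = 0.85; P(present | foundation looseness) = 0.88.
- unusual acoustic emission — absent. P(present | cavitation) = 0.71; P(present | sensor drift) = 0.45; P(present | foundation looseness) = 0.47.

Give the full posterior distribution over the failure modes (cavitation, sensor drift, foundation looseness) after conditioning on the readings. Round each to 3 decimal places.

0.036, 0.740, 0.225

Multiply each prior by the joint likelihood of the reading pattern (using 1 − P(present | H) for each absent reading):
  cavitation: 0.40 × 0.09 × (1 − 0.71) = 0.01044
  sensor drift: 0.46 × 0.85 × (1 − 0.45) = 0.21505
  foundation looseness: 0.14 × 0.88 × (1 − 0.47) = 0.065296
Normalizing constant Z = 0.01044 + 0.21505 + 0.065296 = 0.29079.
P(cavitation | evidence) = 0.01044 / 0.29079 ≈ 0.036
P(sensor drift | evidence) = 0.21505 / 0.29079 ≈ 0.740
P(foundation looseness | evidence) = 0.065296 / 0.29079 ≈ 0.225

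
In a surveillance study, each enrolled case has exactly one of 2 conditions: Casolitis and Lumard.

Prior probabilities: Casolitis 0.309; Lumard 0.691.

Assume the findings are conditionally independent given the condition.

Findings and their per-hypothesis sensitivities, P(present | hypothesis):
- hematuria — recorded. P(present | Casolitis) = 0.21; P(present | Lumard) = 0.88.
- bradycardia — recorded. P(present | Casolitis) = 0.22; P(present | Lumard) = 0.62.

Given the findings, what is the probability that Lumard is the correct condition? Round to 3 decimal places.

0.964

For each hypothesis, the unnormalized posterior weight is prior × product of the finding likelihoods:
  Casolitis: 0.309 × 0.21 × 0.22 = 0.014276
  Lumard: 0.691 × 0.88 × 0.62 = 0.37701
Normalizing constant Z = 0.014276 + 0.37701 = 0.39129.
P(Lumard | evidence) = 0.37701 / 0.39129 ≈ 0.964.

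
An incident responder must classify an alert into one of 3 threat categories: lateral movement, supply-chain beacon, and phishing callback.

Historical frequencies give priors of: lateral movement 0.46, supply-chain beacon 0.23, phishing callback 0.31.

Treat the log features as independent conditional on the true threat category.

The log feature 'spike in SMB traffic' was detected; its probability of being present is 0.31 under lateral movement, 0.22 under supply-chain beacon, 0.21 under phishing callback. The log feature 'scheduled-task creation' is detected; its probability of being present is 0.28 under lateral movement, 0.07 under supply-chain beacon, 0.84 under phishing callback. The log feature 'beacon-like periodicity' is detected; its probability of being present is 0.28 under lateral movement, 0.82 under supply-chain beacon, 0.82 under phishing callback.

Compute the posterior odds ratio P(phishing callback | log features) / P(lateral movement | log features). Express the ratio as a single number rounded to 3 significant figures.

Unnormalized posterior weight (prior times the log feature likelihoods) for each of the two hypotheses:
  phishing callback: 0.31 × 0.21 × 0.84 × 0.82 = 0.044841
  lateral movement: 0.46 × 0.31 × 0.28 × 0.28 = 0.01118
Posterior odds = 0.044841 / 0.01118 ≈ 4.01.

4.01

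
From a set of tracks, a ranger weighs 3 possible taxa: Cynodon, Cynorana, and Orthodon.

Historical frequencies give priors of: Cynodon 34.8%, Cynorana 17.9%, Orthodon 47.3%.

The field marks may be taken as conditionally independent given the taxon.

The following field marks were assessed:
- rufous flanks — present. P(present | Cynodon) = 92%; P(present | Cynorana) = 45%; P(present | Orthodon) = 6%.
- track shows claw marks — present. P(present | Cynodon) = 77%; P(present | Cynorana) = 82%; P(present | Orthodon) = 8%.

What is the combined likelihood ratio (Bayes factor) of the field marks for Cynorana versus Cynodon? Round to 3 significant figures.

Joint likelihood of the field mark pattern under each hypothesis:
  Cynorana: 0.45 × 0.82 = 0.369
  Cynodon: 0.92 × 0.77 = 0.7084
Bayes factor = 0.369 / 0.7084 ≈ 0.521

0.521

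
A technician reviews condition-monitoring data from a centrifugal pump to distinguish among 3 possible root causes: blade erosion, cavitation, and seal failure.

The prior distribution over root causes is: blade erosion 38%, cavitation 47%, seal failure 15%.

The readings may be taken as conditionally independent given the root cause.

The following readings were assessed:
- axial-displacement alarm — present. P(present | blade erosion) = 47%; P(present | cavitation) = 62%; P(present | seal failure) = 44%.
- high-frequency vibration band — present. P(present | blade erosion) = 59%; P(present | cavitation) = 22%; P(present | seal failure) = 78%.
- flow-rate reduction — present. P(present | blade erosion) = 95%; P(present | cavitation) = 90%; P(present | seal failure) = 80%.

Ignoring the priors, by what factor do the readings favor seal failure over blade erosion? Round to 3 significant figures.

1.04

Take the product of per-reading likelihoods under each hypothesis, then divide.
  seal failure: 0.44 × 0.78 × 0.80 = 0.27456
  blade erosion: 0.47 × 0.59 × 0.95 = 0.26343
Bayes factor = 0.27456 / 0.26343 ≈ 1.04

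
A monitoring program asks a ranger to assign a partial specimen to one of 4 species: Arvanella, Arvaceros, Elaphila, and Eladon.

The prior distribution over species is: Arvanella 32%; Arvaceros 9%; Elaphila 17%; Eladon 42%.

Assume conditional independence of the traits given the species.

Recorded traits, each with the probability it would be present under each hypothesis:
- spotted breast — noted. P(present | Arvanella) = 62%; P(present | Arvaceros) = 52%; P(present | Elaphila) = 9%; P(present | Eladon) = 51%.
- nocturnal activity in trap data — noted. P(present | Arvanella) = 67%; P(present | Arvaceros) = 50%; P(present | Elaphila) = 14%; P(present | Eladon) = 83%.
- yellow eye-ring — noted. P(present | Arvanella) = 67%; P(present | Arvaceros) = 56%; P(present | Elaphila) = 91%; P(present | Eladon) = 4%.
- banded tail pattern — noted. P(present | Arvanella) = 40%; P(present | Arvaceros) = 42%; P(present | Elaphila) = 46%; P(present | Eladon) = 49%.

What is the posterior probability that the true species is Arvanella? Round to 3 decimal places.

For each hypothesis, the unnormalized posterior weight is prior × product of the trait likelihoods:
  Arvanella: 0.32 × 0.62 × 0.67 × 0.67 × 0.40 = 0.035625
  Arvaceros: 0.09 × 0.52 × 0.50 × 0.56 × 0.42 = 0.0055037
  Elaphila: 0.17 × 0.09 × 0.14 × 0.91 × 0.46 = 0.00089664
  Eladon: 0.42 × 0.51 × 0.83 × 0.04 × 0.49 = 0.0034846
Normalizing constant Z = 0.035625 + 0.0055037 + 0.00089664 + 0.0034846 = 0.04551.
P(Arvanella | evidence) = 0.035625 / 0.04551 ≈ 0.783.

0.783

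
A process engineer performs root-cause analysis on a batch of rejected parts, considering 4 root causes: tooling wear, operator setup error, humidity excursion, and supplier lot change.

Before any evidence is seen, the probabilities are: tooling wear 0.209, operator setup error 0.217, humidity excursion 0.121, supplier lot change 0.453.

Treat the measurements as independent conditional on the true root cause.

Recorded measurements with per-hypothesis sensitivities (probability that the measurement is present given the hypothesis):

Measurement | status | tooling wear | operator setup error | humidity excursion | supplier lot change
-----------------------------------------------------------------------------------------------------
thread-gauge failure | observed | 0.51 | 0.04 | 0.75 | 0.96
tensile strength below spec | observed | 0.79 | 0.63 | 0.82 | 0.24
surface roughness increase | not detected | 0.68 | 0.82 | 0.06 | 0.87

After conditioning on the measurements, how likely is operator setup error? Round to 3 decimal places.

0.009

By Bayes' rule with conditional independence, the unnormalized weight for each hypothesis is prior × ∏ likelihoods (using 1 − P(present | H) for each absent measurement):
  tooling wear: 0.209 × 0.51 × 0.79 × (1 − 0.68) = 0.026946
  operator setup error: 0.217 × 0.04 × 0.63 × (1 − 0.82) = 0.00098431
  humidity excursion: 0.121 × 0.75 × 0.82 × (1 − 0.06) = 0.06995
  supplier lot change: 0.453 × 0.96 × 0.24 × (1 − 0.87) = 0.013568
Marginal likelihood of the evidence = 0.11145.
P(operator setup error | evidence) = 0.00098431 / 0.11145 ≈ 0.009.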